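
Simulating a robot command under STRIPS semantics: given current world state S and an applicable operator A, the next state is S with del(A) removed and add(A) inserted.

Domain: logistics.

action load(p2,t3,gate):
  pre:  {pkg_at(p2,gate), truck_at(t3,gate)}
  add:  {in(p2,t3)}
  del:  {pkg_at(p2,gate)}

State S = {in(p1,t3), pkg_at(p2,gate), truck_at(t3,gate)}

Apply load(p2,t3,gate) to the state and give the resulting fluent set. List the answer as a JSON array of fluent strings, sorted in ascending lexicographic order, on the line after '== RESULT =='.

Progress:
  pre ⊆ S: {pkg_at(p2,gate), truck_at(t3,gate)} ⊆ S  — applicable
  S \ del = {in(p1,t3), truck_at(t3,gate)}
  ∪ add   = {in(p1,t3), in(p2,t3), truck_at(t3,gate)}

== RESULT ==
["in(p1,t3)", "in(p2,t3)", "truck_at(t3,gate)"]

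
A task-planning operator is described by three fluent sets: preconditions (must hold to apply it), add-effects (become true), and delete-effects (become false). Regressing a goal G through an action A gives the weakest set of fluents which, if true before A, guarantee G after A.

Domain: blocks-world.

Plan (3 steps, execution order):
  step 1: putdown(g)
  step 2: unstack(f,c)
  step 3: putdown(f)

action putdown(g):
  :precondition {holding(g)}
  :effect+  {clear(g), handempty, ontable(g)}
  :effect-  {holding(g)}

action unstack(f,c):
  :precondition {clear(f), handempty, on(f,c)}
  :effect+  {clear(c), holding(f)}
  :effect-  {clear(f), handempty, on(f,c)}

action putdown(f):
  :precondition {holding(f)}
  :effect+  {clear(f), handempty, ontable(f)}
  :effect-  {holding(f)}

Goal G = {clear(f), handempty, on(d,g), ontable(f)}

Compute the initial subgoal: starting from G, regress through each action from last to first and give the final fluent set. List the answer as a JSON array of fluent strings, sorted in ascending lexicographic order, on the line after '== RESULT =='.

Work backward from the goal:
  through step 3 (putdown(f)): drop {clear(f), handempty, ontable(f)}, keep {on(d,g)}, require {holding(f)}
    → {holding(f), on(d,g)}
  through step 2 (unstack(f,c)): drop {holding(f)}, keep {on(d,g)}, require {clear(f), handempty, on(f,c)}
    → {clear(f), handempty, on(d,g), on(f,c)}
  through step 1 (putdown(g)): drop {handempty}, keep {clear(f), on(d,g), on(f,c)}, require {holding(g)}
    → {clear(f), holding(g), on(d,g), on(f,c)}

== RESULT ==
["clear(f)", "holding(g)", "on(d,g)", "on(f,c)"]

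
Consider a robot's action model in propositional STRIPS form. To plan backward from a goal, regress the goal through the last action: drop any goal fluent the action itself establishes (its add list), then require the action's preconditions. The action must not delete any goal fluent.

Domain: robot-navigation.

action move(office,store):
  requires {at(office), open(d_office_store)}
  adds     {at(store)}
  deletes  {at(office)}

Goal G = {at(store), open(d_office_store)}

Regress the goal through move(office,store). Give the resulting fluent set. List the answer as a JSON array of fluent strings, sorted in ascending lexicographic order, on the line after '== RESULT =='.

Regress:
  G ∩ del = {}  (empty — regression defined)
  G \ add = {at(store), open(d_office_store)} \ {at(store)} = {open(d_office_store)}
  ∪ pre   = {open(d_office_store)} ∪ {at(office), open(d_office_store)}
          = {at(office), open(d_office_store)}

== RESULT ==
["at(office)", "open(d_office_store)"]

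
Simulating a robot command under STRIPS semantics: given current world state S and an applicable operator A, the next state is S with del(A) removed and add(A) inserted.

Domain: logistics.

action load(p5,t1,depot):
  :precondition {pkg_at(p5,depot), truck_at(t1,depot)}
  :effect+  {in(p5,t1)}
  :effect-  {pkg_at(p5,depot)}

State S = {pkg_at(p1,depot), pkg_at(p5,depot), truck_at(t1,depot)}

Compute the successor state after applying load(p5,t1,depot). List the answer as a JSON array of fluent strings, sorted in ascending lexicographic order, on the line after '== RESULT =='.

Progress:
  pre ⊆ S: {pkg_at(p5,depot), truck_at(t1,depot)} ⊆ S  — applicable
  S \ del = {pkg_at(p1,depot), truck_at(t1,depot)}
  ∪ add   = {in(p5,t1), pkg_at(p1,depot), truck_at(t1,depot)}

== RESULT ==
["in(p5,t1)", "pkg_at(p1,depot)", "truck_at(t1,depot)"]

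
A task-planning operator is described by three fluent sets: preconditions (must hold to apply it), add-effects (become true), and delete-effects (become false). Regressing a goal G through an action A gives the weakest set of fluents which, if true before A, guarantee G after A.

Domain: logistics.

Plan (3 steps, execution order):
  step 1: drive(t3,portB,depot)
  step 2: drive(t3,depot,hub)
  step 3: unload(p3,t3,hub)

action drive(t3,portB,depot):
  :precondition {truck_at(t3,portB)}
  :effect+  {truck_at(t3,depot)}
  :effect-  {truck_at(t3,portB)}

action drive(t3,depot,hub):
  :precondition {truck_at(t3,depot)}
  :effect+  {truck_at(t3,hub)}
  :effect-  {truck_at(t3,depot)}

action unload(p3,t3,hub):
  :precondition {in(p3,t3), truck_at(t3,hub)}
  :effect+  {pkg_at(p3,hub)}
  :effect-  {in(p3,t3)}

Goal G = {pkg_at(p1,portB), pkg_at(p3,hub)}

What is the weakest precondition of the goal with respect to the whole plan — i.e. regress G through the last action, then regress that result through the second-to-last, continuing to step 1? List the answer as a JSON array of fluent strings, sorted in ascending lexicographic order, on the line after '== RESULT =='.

Work backward from the goal:
  through step 3 (unload(p3,t3,hub)): drop {pkg_at(p3,hub)}, keep {pkg_at(p1,portB)}, require {in(p3,t3), truck_at(t3,hub)}
    → {in(p3,t3), pkg_at(p1,portB), truck_at(t3,hub)}
  through step 2 (drive(t3,depot,hub)): drop {truck_at(t3,hub)}, keep {in(p3,t3), pkg_at(p1,portB)}, require {truck_at(t3,depot)}
    → {in(p3,t3), pkg_at(p1,portB), truck_at(t3,depot)}
  through step 1 (drive(t3,portB,depot)): drop {truck_at(t3,depot)}, keep {in(p3,t3), pkg_at(p1,portB)}, require {truck_at(t3,portB)}
    → {in(p3,t3), pkg_at(p1,portB), truck_at(t3,portB)}

== RESULT ==
["in(p3,t3)", "pkg_at(p1,portB)", "truck_at(t3,portB)"]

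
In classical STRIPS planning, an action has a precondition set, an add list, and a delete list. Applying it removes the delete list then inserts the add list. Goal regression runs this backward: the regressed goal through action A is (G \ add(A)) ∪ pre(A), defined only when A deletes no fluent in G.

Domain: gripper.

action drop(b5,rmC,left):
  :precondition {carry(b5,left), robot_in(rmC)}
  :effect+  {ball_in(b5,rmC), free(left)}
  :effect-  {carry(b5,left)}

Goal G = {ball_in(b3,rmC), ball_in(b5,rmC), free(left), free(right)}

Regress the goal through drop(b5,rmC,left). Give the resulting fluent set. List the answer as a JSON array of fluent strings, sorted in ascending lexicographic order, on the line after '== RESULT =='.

Regress:
  G ∩ del = {}  (empty — regression defined)
  G \ add = {ball_in(b3,rmC), ball_in(b5,rmC), free(left), free(right)} \ {ball_in(b5,rmC), free(left)} = {ball_in(b3,rmC), free(right)}
  ∪ pre   = {ball_in(b3,rmC), free(right)} ∪ {carry(b5,left), robot_in(rmC)}
          = {ball_in(b3,rmC), carry(b5,left), free(right), robot_in(rmC)}

== RESULT ==
["ball_in(b3,rmC)", "carry(b5,left)", "free(right)", "robot_in(rmC)"]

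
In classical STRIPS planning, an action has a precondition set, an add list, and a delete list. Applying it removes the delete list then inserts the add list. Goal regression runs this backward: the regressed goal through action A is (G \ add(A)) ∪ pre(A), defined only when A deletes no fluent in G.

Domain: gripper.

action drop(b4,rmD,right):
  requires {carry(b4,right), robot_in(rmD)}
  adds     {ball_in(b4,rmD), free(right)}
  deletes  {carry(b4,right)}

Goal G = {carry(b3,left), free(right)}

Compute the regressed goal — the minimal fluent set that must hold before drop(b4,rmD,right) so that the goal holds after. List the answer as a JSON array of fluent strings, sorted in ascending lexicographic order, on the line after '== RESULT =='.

Compute (G \ add) ∪ pre:
  G ∩ del = {}  (empty — regression defined)
  G \ add = {carry(b3,left), free(right)} \ {ball_in(b4,rmD), free(right)} = {carry(b3,left)}
  ∪ pre   = {carry(b3,left)} ∪ {carry(b4,right), robot_in(rmD)}
          = {carry(b3,left), carry(b4,right), robot_in(rmD)}

== RESULT ==
["carry(b3,left)", "carry(b4,right)", "robot_in(rmD)"]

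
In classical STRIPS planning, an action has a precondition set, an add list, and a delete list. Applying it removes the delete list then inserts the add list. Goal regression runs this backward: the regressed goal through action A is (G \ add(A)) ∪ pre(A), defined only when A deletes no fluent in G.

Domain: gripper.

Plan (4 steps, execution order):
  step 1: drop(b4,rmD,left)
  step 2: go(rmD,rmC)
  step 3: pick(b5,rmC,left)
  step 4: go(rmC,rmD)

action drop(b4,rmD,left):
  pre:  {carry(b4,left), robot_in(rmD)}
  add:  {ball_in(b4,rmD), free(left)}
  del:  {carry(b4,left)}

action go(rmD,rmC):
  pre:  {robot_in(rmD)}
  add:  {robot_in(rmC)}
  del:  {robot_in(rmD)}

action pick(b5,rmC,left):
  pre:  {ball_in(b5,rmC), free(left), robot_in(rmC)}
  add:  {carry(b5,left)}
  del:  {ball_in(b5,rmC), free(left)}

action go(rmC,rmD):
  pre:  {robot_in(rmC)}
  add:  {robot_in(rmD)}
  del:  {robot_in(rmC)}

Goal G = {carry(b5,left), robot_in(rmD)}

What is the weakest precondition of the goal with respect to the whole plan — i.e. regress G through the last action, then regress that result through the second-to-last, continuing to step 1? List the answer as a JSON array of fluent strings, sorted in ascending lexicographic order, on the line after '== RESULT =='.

Work backward from the goal:
  through step 4 (go(rmC,rmD)): drop {robot_in(rmD)}, keep {carry(b5,left)}, require {robot_in(rmC)}
    → {carry(b5,left), robot_in(rmC)}
  through step 3 (pick(b5,rmC,left)): drop {carry(b5,left)}, keep {robot_in(rmC)}, require {ball_in(b5,rmC), free(left), robot_in(rmC)}
    → {ball_in(b5,rmC), free(left), robot_in(rmC)}
  through step 2 (go(rmD,rmC)): drop {robot_in(rmC)}, keep {ball_in(b5,rmC), free(left)}, require {robot_in(rmD)}
    → {ball_in(b5,rmC), free(left), robot_in(rmD)}
  through step 1 (drop(b4,rmD,left)): drop {free(left)}, keep {ball_in(b5,rmC), robot_in(rmD)}, require {carry(b4,left), robot_in(rmD)}
    → {ball_in(b5,rmC), carry(b4,left), robot_in(rmD)}

== RESULT ==
["ball_in(b5,rmC)", "carry(b4,left)", "robot_in(rmD)"]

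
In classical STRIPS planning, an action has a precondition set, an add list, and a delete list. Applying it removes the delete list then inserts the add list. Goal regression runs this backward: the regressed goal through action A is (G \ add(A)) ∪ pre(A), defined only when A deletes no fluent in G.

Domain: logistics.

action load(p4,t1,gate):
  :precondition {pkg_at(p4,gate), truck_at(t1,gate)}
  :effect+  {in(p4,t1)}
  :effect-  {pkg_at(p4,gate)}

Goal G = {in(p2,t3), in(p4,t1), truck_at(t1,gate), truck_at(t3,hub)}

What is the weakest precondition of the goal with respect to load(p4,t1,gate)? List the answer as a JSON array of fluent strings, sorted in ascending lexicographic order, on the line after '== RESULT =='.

Compute (G \ add) ∪ pre:
  G ∩ del = {}  (empty — regression defined)
  G \ add = {in(p2,t3), in(p4,t1), truck_at(t1,gate), truck_at(t3,hub)} \ {in(p4,t1)} = {in(p2,t3), truck_at(t1,gate), truck_at(t3,hub)}
  ∪ pre   = {in(p2,t3), truck_at(t1,gate), truck_at(t3,hub)} ∪ {pkg_at(p4,gate), truck_at(t1,gate)}
          = {in(p2,t3), pkg_at(p4,gate), truck_at(t1,gate), truck_at(t3,hub)}

== RESULT ==
["in(p2,t3)", "pkg_at(p4,gate)", "truck_at(t1,gate)", "truck_at(t3,hub)"]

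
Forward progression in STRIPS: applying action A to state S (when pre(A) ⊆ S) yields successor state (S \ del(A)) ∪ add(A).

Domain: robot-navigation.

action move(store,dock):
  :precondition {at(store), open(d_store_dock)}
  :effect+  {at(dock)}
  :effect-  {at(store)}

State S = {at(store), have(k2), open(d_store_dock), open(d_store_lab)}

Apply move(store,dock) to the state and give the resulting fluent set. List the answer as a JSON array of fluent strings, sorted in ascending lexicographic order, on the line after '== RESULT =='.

Compute (S \ del) ∪ add:
  pre ⊆ S: {at(store), open(d_store_dock)} ⊆ S  — applicable
  S \ del = {have(k2), open(d_store_dock), open(d_store_lab)}
  ∪ add   = {at(dock), have(k2), open(d_store_dock), open(d_store_lab)}

== RESULT ==
["at(dock)", "have(k2)", "open(d_store_dock)", "open(d_store_lab)"]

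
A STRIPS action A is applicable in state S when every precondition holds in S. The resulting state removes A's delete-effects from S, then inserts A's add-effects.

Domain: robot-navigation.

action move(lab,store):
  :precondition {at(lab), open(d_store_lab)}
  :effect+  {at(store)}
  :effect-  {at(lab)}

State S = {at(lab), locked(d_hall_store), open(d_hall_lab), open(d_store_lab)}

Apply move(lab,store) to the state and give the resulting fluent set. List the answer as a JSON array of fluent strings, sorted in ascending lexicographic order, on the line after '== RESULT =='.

Progress:
  pre ⊆ S: {at(lab), open(d_store_lab)} ⊆ S  — applicable
  S \ del = {locked(d_hall_store), open(d_hall_lab), open(d_store_lab)}
  ∪ add   = {at(store), locked(d_hall_store), open(d_hall_lab), open(d_store_lab)}

== RESULT ==
["at(store)", "locked(d_hall_store)", "open(d_hall_lab)", "open(d_store_lab)"]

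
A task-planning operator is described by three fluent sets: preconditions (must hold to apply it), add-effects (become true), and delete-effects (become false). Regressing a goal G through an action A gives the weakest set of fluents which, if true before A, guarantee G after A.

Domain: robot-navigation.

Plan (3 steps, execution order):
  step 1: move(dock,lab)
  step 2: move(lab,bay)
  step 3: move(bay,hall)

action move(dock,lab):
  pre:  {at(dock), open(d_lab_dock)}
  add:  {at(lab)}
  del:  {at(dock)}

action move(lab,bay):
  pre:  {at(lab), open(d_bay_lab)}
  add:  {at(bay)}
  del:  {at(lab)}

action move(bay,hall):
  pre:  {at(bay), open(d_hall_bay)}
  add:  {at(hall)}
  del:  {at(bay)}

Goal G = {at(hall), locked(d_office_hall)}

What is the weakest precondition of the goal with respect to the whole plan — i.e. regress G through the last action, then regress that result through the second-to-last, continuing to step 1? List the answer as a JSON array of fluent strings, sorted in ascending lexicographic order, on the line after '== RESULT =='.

Work backward from the goal:
  through step 3 (move(bay,hall)): drop {at(hall)}, keep {locked(d_office_hall)}, require {at(bay), open(d_hall_bay)}
    → {at(bay), locked(d_office_hall), open(d_hall_bay)}
  through step 2 (move(lab,bay)): drop {at(bay)}, keep {locked(d_office_hall), open(d_hall_bay)}, require {at(lab), open(d_bay_lab)}
    → {at(lab), locked(d_office_hall), open(d_bay_lab), open(d_hall_bay)}
  through step 1 (move(dock,lab)): drop {at(lab)}, keep {locked(d_office_hall), open(d_bay_lab), open(d_hall_bay)}, require {at(dock), open(d_lab_dock)}
    → {at(dock), locked(d_office_hall), open(d_bay_lab), open(d_hall_bay), open(d_lab_dock)}

== RESULT ==
["at(dock)", "locked(d_office_hall)", "open(d_bay_lab)", "open(d_hall_bay)", "open(d_lab_dock)"]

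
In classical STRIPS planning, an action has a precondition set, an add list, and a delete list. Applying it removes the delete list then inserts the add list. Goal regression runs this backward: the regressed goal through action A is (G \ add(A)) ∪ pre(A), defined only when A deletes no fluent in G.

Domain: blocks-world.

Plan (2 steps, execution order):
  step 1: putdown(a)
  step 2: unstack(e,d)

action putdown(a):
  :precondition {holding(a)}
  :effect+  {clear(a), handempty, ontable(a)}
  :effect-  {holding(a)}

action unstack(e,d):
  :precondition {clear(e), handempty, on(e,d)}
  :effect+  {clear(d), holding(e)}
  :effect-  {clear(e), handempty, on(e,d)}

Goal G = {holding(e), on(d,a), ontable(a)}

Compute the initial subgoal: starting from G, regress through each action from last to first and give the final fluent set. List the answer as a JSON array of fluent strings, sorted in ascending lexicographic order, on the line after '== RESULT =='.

Regress step by step:
  through step 2 (unstack(e,d)): drop {holding(e)}, keep {on(d,a), ontable(a)}, require {clear(e), handempty, on(e,d)}
    → {clear(e), handempty, on(d,a), on(e,d), ontable(a)}
  through step 1 (putdown(a)): drop {handempty, ontable(a)}, keep {clear(e), on(d,a), on(e,d)}, require {holding(a)}
    → {clear(e), holding(a), on(d,a), on(e,d)}

== RESULT ==
["clear(e)", "holding(a)", "on(d,a)", "on(e,d)"]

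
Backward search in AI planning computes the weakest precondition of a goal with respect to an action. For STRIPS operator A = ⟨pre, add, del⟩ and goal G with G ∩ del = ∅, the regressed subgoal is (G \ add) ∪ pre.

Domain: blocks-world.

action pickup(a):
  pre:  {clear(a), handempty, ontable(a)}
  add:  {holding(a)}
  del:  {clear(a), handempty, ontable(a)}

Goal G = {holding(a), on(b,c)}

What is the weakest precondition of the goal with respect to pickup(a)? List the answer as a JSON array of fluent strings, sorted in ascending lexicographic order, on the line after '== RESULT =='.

Regress:
  G ∩ del = {}  (empty — regression defined)
  G \ add = {holding(a), on(b,c)} \ {holding(a)} = {on(b,c)}
  ∪ pre   = {on(b,c)} ∪ {clear(a), handempty, ontable(a)}
          = {clear(a), handempty, on(b,c), ontable(a)}

== RESULT ==
["clear(a)", "handempty", "on(b,c)", "ontable(a)"]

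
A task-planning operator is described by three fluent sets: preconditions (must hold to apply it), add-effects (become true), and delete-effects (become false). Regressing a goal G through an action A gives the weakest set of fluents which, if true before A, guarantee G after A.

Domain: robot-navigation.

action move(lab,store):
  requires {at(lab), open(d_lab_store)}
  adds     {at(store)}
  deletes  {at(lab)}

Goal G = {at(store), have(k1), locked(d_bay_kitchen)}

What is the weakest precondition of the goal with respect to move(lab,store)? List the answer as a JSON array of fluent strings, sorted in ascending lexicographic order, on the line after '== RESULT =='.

Compute (G \ add) ∪ pre:
  G ∩ del = {}  (empty — regression defined)
  G \ add = {at(store), have(k1), locked(d_bay_kitchen)} \ {at(store)} = {have(k1), locked(d_bay_kitchen)}
  ∪ pre   = {have(k1), locked(d_bay_kitchen)} ∪ {at(lab), open(d_lab_store)}
          = {at(lab), have(k1), locked(d_bay_kitchen), open(d_lab_store)}

== RESULT ==
["at(lab)", "have(k1)", "locked(d_bay_kitchen)", "open(d_lab_store)"]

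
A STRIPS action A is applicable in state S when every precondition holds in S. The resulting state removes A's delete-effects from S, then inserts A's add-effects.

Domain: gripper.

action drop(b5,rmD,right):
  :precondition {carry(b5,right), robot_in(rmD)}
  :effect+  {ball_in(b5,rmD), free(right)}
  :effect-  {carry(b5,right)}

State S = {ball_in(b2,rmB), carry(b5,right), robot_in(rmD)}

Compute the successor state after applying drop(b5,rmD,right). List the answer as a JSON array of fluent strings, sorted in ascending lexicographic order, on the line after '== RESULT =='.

Compute (S \ del) ∪ add:
  pre ⊆ S: {carry(b5,right), robot_in(rmD)} ⊆ S  — applicable
  S \ del = {ball_in(b2,rmB), robot_in(rmD)}
  ∪ add   = {ball_in(b2,rmB), ball_in(b5,rmD), free(right), robot_in(rmD)}

== RESULT ==
["ball_in(b2,rmB)", "ball_in(b5,rmD)", "free(right)", "robot_in(rmD)"]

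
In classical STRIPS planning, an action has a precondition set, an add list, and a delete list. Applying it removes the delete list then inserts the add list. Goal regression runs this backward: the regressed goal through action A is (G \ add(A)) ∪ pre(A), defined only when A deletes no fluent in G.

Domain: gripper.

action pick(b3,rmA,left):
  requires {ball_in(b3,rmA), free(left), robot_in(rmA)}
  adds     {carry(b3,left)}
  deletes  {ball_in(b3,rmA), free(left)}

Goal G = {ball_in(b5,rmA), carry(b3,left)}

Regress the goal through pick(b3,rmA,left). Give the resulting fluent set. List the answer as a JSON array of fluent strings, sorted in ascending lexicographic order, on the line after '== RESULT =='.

Regress:
  G ∩ del = {}  (empty — regression defined)
  G \ add = {ball_in(b5,rmA), carry(b3,left)} \ {carry(b3,left)} = {ball_in(b5,rmA)}
  ∪ pre   = {ball_in(b5,rmA)} ∪ {ball_in(b3,rmA), free(left), robot_in(rmA)}
          = {ball_in(b3,rmA), ball_in(b5,rmA), free(left), robot_in(rmA)}

== RESULT ==
["ball_in(b3,rmA)", "ball_in(b5,rmA)", "free(left)", "robot_in(rmA)"]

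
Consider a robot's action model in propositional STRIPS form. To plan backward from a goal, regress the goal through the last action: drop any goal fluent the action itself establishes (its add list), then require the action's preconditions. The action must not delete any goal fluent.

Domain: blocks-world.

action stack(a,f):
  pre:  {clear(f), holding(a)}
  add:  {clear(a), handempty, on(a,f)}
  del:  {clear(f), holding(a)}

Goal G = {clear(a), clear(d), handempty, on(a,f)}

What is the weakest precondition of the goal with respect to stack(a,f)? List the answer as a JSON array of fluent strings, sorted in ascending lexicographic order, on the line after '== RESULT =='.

Regress:
  G ∩ del = {}  (empty — regression defined)
  G \ add = {clear(a), clear(d), handempty, on(a,f)} \ {clear(a), handempty, on(a,f)} = {clear(d)}
  ∪ pre   = {clear(d)} ∪ {clear(f), holding(a)}
          = {clear(d), clear(f), holding(a)}

== RESULT ==
["clear(d)", "clear(f)", "holding(a)"]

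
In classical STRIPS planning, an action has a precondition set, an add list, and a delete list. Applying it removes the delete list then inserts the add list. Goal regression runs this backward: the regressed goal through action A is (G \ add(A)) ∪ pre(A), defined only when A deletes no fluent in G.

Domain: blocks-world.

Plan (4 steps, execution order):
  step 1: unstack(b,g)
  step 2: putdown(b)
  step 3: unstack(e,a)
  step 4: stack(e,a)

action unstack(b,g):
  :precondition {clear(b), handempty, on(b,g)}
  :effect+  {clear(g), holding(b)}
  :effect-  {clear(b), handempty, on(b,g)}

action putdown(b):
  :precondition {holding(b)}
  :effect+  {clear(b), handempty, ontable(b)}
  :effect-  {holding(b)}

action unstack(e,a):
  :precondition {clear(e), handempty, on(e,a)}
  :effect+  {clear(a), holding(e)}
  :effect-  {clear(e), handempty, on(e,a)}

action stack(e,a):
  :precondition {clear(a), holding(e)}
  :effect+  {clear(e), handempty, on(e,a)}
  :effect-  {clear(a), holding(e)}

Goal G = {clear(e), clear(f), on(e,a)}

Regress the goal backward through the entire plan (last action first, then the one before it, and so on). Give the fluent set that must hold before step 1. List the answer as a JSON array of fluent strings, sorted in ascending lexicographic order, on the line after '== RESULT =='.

Regress step by step:
  through step 4 (stack(e,a)): drop {clear(e), on(e,a)}, keep {clear(f)}, require {clear(a), holding(e)}
    → {clear(a), clear(f), holding(e)}
  through step 3 (unstack(e,a)): drop {clear(a), holding(e)}, keep {clear(f)}, require {clear(e), handempty, on(e,a)}
    → {clear(e), clear(f), handempty, on(e,a)}
  through step 2 (putdown(b)): drop {handempty}, keep {clear(e), clear(f), on(e,a)}, require {holding(b)}
    → {clear(e), clear(f), holding(b), on(e,a)}
  through step 1 (unstack(b,g)): drop {holding(b)}, keep {clear(e), clear(f), on(e,a)}, require {clear(b), handempty, on(b,g)}
    → {clear(b), clear(e), clear(f), handempty, on(b,g), on(e,a)}

== RESULT ==
["clear(b)", "clear(e)", "clear(f)", "handempty", "on(b,g)", "on(e,a)"]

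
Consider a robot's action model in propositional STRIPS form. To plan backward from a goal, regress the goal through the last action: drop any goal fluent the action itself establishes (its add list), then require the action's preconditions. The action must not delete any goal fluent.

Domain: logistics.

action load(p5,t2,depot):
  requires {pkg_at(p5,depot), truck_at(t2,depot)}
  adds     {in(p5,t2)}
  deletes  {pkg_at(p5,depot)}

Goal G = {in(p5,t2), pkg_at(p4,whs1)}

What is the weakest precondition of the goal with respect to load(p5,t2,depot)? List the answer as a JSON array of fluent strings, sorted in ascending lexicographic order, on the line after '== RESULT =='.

Regress:
  G ∩ del = {}  (empty — regression defined)
  G \ add = {in(p5,t2), pkg_at(p4,whs1)} \ {in(p5,t2)} = {pkg_at(p4,whs1)}
  ∪ pre   = {pkg_at(p4,whs1)} ∪ {pkg_at(p5,depot), truck_at(t2,depot)}
          = {pkg_at(p4,whs1), pkg_at(p5,depot), truck_at(t2,depot)}

== RESULT ==
["pkg_at(p4,whs1)", "pkg_at(p5,depot)", "truck_at(t2,depot)"]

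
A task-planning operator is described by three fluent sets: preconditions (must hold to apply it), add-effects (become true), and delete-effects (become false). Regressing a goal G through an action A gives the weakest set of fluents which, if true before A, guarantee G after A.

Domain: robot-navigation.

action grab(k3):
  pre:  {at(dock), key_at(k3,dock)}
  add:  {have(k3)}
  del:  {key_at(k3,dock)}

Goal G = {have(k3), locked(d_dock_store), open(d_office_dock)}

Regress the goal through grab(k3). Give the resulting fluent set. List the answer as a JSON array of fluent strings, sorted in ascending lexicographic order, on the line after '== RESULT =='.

Regress:
  G ∩ del = {}  (empty — regression defined)
  G \ add = {have(k3), locked(d_dock_store), open(d_office_dock)} \ {have(k3)} = {locked(d_dock_store), open(d_office_dock)}
  ∪ pre   = {locked(d_dock_store), open(d_office_dock)} ∪ {at(dock), key_at(k3,dock)}
          = {at(dock), key_at(k3,dock), locked(d_dock_store), open(d_office_dock)}

== RESULT ==
["at(dock)", "key_at(k3,dock)", "locked(d_dock_store)", "open(d_office_dock)"]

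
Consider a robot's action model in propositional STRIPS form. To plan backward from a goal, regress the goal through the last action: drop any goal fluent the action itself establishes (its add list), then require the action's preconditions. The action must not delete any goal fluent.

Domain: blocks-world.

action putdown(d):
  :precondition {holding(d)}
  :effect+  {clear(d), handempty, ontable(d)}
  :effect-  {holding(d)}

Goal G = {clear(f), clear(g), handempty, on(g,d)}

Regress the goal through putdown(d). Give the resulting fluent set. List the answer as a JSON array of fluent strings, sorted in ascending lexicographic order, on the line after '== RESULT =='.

Compute (G \ add) ∪ pre:
  G ∩ del = {}  (empty — regression defined)
  G \ add = {clear(f), clear(g), handempty, on(g,d)} \ {clear(d), handempty, ontable(d)} = {clear(f), clear(g), on(g,d)}
  ∪ pre   = {clear(f), clear(g), on(g,d)} ∪ {holding(d)}
          = {clear(f), clear(g), holding(d), on(g,d)}

== RESULT ==
["clear(f)", "clear(g)", "holding(d)", "on(g,d)"]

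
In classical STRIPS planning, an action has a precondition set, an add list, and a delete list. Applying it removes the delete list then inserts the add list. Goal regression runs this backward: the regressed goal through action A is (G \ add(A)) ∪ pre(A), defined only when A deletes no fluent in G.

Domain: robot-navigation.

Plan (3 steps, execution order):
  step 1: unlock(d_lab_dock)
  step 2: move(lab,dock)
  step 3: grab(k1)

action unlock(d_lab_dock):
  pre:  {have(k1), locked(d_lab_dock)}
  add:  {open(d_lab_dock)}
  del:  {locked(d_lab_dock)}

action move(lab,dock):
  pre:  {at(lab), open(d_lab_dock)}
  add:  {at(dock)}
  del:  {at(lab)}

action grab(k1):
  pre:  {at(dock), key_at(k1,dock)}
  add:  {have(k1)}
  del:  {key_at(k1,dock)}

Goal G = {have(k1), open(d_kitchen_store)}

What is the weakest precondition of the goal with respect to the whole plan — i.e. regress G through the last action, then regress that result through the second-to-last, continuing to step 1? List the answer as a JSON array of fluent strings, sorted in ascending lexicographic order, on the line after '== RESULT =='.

Work backward from the goal:
  through step 3 (grab(k1)): drop {have(k1)}, keep {open(d_kitchen_store)}, require {at(dock), key_at(k1,dock)}
    → {at(dock), key_at(k1,dock), open(d_kitchen_store)}
  through step 2 (move(lab,dock)): drop {at(dock)}, keep {key_at(k1,dock), open(d_kitchen_store)}, require {at(lab), open(d_lab_dock)}
    → {at(lab), key_at(k1,dock), open(d_kitchen_store), open(d_lab_dock)}
  through step 1 (unlock(d_lab_dock)): drop {open(d_lab_dock)}, keep {at(lab), key_at(k1,dock), open(d_kitchen_store)}, require {have(k1), locked(d_lab_dock)}
    → {at(lab), have(k1), key_at(k1,dock), locked(d_lab_dock), open(d_kitchen_store)}

== RESULT ==
["at(lab)", "have(k1)", "key_at(k1,dock)", "locked(d_lab_dock)", "open(d_kitchen_store)"]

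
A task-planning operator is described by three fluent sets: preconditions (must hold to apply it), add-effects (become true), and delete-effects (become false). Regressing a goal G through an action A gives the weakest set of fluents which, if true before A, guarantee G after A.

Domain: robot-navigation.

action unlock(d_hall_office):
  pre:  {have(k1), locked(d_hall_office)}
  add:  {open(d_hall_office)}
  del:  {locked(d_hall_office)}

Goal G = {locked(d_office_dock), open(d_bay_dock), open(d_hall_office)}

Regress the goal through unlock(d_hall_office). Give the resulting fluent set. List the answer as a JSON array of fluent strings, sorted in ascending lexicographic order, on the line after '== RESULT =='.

Regress:
  G ∩ del = {}  (empty — regression defined)
  G \ add = {locked(d_office_dock), open(d_bay_dock), open(d_hall_office)} \ {open(d_hall_office)} = {locked(d_office_dock), open(d_bay_dock)}
  ∪ pre   = {locked(d_office_dock), open(d_bay_dock)} ∪ {have(k1), locked(d_hall_office)}
          = {have(k1), locked(d_hall_office), locked(d_office_dock), open(d_bay_dock)}

== RESULT ==
["have(k1)", "locked(d_hall_office)", "locked(d_office_dock)", "open(d_bay_dock)"]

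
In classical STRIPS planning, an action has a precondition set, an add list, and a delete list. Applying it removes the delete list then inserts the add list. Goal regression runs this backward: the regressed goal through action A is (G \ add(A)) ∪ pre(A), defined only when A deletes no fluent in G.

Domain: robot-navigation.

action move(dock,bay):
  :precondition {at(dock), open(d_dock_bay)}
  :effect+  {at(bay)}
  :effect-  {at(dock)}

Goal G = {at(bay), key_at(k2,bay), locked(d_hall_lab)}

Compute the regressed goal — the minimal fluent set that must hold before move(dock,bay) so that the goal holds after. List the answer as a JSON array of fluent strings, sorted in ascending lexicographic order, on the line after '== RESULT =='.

Regress:
  G ∩ del = {}  (empty — regression defined)
  G \ add = {at(bay), key_at(k2,bay), locked(d_hall_lab)} \ {at(bay)} = {key_at(k2,bay), locked(d_hall_lab)}
  ∪ pre   = {key_at(k2,bay), locked(d_hall_lab)} ∪ {at(dock), open(d_dock_bay)}
          = {at(dock), key_at(k2,bay), locked(d_hall_lab), open(d_dock_bay)}

== RESULT ==
["at(dock)", "key_at(k2,bay)", "locked(d_hall_lab)", "open(d_dock_bay)"]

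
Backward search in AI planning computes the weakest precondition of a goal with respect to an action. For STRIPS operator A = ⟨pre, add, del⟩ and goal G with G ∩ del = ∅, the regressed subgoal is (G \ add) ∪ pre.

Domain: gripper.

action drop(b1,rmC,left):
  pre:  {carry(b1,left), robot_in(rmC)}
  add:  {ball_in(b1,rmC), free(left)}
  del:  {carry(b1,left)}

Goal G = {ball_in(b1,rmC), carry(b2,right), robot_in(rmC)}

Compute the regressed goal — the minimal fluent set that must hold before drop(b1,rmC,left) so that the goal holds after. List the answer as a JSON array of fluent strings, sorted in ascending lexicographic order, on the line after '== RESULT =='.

Regress:
  G ∩ del = {}  (empty — regression defined)
  G \ add = {ball_in(b1,rmC), carry(b2,right), robot_in(rmC)} \ {ball_in(b1,rmC), free(left)} = {carry(b2,right), robot_in(rmC)}
  ∪ pre   = {carry(b2,right), robot_in(rmC)} ∪ {carry(b1,left), robot_in(rmC)}
          = {carry(b1,left), carry(b2,right), robot_in(rmC)}

== RESULT ==
["carry(b1,left)", "carry(b2,right)", "robot_in(rmC)"]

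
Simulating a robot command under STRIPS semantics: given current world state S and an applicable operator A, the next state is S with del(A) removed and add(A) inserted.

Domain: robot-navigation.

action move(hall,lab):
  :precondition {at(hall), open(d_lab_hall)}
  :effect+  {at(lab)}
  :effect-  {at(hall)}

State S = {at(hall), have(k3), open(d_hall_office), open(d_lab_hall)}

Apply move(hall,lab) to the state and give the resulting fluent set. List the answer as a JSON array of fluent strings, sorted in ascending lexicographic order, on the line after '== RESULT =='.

Compute (S \ del) ∪ add:
  pre ⊆ S: {at(hall), open(d_lab_hall)} ⊆ S  — applicable
  S \ del = {have(k3), open(d_hall_office), open(d_lab_hall)}
  ∪ add   = {at(lab), have(k3), open(d_hall_office), open(d_lab_hall)}

== RESULT ==
["at(lab)", "have(k3)", "open(d_hall_office)", "open(d_lab_hall)"]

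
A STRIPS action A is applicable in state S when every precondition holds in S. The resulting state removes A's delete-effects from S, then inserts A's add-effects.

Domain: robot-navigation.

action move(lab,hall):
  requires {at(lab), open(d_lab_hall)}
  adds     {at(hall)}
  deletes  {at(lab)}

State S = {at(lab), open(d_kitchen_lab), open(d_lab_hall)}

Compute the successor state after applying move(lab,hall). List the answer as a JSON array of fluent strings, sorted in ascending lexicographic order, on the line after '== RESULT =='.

Compute (S \ del) ∪ add:
  pre ⊆ S: {at(lab), open(d_lab_hall)} ⊆ S  — applicable
  S \ del = {open(d_kitchen_lab), open(d_lab_hall)}
  ∪ add   = {at(hall), open(d_kitchen_lab), open(d_lab_hall)}

== RESULT ==
["at(hall)", "open(d_kitchen_lab)", "open(d_lab_hall)"]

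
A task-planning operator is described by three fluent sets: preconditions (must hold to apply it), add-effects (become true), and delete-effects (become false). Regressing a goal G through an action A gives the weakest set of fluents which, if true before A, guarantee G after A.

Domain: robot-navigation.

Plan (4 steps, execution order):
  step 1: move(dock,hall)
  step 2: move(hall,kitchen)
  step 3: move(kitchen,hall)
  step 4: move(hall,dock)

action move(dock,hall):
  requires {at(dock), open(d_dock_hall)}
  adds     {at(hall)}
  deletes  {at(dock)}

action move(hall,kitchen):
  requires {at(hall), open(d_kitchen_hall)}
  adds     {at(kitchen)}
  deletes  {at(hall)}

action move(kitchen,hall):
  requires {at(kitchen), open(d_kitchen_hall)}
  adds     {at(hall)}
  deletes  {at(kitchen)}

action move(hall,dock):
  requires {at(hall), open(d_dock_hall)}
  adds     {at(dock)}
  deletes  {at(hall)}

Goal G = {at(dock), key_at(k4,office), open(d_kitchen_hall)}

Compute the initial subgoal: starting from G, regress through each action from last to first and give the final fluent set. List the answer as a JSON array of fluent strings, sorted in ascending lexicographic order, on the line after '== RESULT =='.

Regress step by step:
  through step 4 (move(hall,dock)): drop {at(dock)}, keep {key_at(k4,office), open(d_kitchen_hall)}, require {at(hall), open(d_dock_hall)}
    → {at(hall), key_at(k4,office), open(d_dock_hall), open(d_kitchen_hall)}
  through step 3 (move(kitchen,hall)): drop {at(hall)}, keep {key_at(k4,office), open(d_dock_hall), open(d_kitchen_hall)}, require {at(kitchen), open(d_kitchen_hall)}
    → {at(kitchen), key_at(k4,office), open(d_dock_hall), open(d_kitchen_hall)}
  through step 2 (move(hall,kitchen)): drop {at(kitchen)}, keep {key_at(k4,office), open(d_dock_hall), open(d_kitchen_hall)}, require {at(hall), open(d_kitchen_hall)}
    → {at(hall), key_at(k4,office), open(d_dock_hall), open(d_kitchen_hall)}
  through step 1 (move(dock,hall)): drop {at(hall)}, keep {key_at(k4,office), open(d_dock_hall), open(d_kitchen_hall)}, require {at(dock), open(d_dock_hall)}
    → {at(dock), key_at(k4,office), open(d_dock_hall), open(d_kitchen_hall)}

== RESULT ==
["at(dock)", "key_at(k4,office)", "open(d_dock_hall)", "open(d_kitchen_hall)"]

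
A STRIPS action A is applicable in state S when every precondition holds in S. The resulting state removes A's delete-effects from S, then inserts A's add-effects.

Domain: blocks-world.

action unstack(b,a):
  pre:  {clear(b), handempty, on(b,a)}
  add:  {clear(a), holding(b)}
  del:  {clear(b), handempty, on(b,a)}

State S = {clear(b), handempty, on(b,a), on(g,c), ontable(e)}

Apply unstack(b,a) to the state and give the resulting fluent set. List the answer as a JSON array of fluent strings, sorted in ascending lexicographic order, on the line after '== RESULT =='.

Progress:
  pre ⊆ S: {clear(b), handempty, on(b,a)} ⊆ S  — applicable
  S \ del = {on(g,c), ontable(e)}
  ∪ add   = {clear(a), holding(b), on(g,c), ontable(e)}

== RESULT ==
["clear(a)", "holding(b)", "on(g,c)", "ontable(e)"]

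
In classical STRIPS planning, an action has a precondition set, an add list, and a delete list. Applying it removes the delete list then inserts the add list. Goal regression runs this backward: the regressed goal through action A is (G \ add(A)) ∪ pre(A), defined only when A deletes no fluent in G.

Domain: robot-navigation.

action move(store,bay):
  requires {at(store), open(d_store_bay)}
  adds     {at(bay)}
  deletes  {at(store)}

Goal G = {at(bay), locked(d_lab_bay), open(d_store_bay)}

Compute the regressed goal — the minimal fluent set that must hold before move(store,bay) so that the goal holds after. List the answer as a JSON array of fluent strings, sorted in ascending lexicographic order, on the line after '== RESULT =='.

Regress:
  G ∩ del = {}  (empty — regression defined)
  G \ add = {at(bay), locked(d_lab_bay), open(d_store_bay)} \ {at(bay)} = {locked(d_lab_bay), open(d_store_bay)}
  ∪ pre   = {locked(d_lab_bay), open(d_store_bay)} ∪ {at(store), open(d_store_bay)}
          = {at(store), locked(d_lab_bay), open(d_store_bay)}

== RESULT ==
["at(store)", "locked(d_lab_bay)", "open(d_store_bay)"]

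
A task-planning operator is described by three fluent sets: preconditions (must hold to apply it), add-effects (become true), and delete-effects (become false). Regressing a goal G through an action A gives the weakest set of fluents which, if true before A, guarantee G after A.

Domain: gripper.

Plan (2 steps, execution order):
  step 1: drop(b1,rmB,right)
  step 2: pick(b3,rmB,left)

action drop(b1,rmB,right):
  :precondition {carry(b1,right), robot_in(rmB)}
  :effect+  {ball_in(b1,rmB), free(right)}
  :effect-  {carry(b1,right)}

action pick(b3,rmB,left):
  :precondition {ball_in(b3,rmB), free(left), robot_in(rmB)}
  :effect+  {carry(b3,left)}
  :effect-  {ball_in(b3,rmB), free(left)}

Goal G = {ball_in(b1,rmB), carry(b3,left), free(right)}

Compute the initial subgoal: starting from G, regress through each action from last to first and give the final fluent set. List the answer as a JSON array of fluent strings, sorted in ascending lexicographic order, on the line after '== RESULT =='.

Regress step by step:
  through step 2 (pick(b3,rmB,left)): drop {carry(b3,left)}, keep {ball_in(b1,rmB), free(right)}, require {ball_in(b3,rmB), free(left), robot_in(rmB)}
    → {ball_in(b1,rmB), ball_in(b3,rmB), free(left), free(right), robot_in(rmB)}
  through step 1 (drop(b1,rmB,right)): drop {ball_in(b1,rmB), free(right)}, keep {ball_in(b3,rmB), free(left), robot_in(rmB)}, require {carry(b1,right), robot_in(rmB)}
    → {ball_in(b3,rmB), carry(b1,right), free(left), robot_in(rmB)}

== RESULT ==
["ball_in(b3,rmB)", "carry(b1,right)", "free(left)", "robot_in(rmB)"]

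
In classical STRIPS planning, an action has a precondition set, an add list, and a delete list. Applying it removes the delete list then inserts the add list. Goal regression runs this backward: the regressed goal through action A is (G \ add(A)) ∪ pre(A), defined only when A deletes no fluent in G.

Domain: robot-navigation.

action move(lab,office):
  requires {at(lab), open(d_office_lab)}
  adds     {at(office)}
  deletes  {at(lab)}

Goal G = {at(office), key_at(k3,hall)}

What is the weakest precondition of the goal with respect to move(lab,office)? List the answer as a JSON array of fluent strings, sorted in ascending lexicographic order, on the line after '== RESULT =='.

Compute (G \ add) ∪ pre:
  G ∩ del = {}  (empty — regression defined)
  G \ add = {at(office), key_at(k3,hall)} \ {at(office)} = {key_at(k3,hall)}
  ∪ pre   = {key_at(k3,hall)} ∪ {at(lab), open(d_office_lab)}
          = {at(lab), key_at(k3,hall), open(d_office_lab)}

== RESULT ==
["at(lab)", "key_at(k3,hall)", "open(d_office_lab)"]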